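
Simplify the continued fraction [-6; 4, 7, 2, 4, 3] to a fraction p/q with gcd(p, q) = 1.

-5142/893

Build up convergents one term at a time:
a_0 = -6: -6/1
a_1 = 4: -23/4
a_2 = 7: -167/29
a_3 = 2: -357/62
a_4 = 4: -1595/277
a_5 = 3: -5142/893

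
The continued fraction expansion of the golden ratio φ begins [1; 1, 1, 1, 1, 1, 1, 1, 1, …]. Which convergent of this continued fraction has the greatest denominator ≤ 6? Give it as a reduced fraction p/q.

a_0 = 1: 1/1  (≤ bound)
a_1 = 1: 2/1  (≤ bound)
a_2 = 1: 3/2  (≤ bound)
a_3 = 1: 5/3  (≤ bound)
a_4 = 1: 8/5  (≤ bound)
a_5 = 1: 13/8  (> 6, stop)

8/5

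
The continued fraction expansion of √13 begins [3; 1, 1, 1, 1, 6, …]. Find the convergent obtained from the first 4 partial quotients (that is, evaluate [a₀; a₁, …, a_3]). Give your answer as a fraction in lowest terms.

Starting at the tail and folding back:
Start with 1.
1 + 1/(1/1) = 1 + 1/1 = 2/1
1 + 1/(2/1) = 1 + 1/2 = 3/2
3 + 1/(3/2) = 3 + 2/3 = 11/3

11/3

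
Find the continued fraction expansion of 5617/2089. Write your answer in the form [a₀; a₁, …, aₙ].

5617 = 2·2089 + 1439, so a_0 = 2
2089 = 1·1439 + 650, so a_1 = 1
1439 = 2·650 + 139, so a_2 = 2
650 = 4·139 + 94, so a_3 = 4
139 = 1·94 + 45, so a_4 = 1
94 = 2·45 + 4, so a_5 = 2
45 = 11·4 + 1, so a_6 = 11
4 = 4·1 + 0, so a_7 = 4

[2; 1, 2, 4, 1, 2, 11, 4]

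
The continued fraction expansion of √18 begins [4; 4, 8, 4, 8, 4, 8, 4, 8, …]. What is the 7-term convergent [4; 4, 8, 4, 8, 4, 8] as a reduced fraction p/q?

161564/38081

a_0 = 4: 4/1
a_1 = 4: 17/4
a_2 = 8: 140/33
a_3 = 4: 577/136
a_4 = 8: 4756/1121
a_5 = 4: 19601/4620
a_6 = 8: 161564/38081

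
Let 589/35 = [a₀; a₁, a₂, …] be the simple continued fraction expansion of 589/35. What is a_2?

4

589 ÷ 35 → quotient 16, remainder 29
35 ÷ 29 → quotient 1, remainder 6
29 ÷ 6 → quotient 4, remainder 5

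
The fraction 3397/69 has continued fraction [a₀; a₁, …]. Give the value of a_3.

3397 ÷ 69 → quotient 49, remainder 16
69 ÷ 16 → quotient 4, remainder 5
16 ÷ 5 → quotient 3, remainder 1
5 ÷ 1 → quotient 5, remainder 0

5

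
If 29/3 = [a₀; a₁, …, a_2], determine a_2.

2

29 ÷ 3 → quotient 9, remainder 2
3 ÷ 2 → quotient 1, remainder 1
2 ÷ 1 → quotient 2, remainder 0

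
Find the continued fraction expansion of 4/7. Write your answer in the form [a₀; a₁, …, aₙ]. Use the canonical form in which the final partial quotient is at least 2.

4 = 0·7 + 4, so a_0 = 0
7 = 1·4 + 3, so a_1 = 1
4 = 1·3 + 1, so a_2 = 1
3 = 3·1 + 0, so a_3 = 3

[0; 1, 1, 3]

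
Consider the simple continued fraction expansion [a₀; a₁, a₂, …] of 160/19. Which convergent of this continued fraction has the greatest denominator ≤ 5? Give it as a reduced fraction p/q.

a_0 = 8: 8/1  (≤ bound)
a_1 = 2: 17/2  (≤ bound)
a_2 = 2: 42/5  (≤ bound)
a_3 = 1: 59/7  (> 5, stop)

42/5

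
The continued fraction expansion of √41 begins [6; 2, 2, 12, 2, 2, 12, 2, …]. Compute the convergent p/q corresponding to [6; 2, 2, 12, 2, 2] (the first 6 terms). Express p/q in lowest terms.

2049/320

Build up convergents one term at a time:
a_0 = 6: 6/1
a_1 = 2: 13/2
a_2 = 2: 32/5
a_3 = 12: 397/62
a_4 = 2: 826/129
a_5 = 2: 2049/320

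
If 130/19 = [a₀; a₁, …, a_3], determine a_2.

5

130 ÷ 19 → quotient 6, remainder 16
19 ÷ 16 → quotient 1, remainder 3
16 ÷ 3 → quotient 5, remainder 1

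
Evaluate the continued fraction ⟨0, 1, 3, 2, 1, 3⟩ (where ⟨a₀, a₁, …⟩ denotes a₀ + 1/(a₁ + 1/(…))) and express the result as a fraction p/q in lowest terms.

37/48

Start with 3.
1 + 1/(3/1) = 1 + 1/3 = 4/3
2 + 1/(4/3) = 2 + 3/4 = 11/4
3 + 1/(11/4) = 3 + 4/11 = 37/11
1 + 1/(37/11) = 1 + 11/37 = 48/37
0 + 1/(48/37) = 0 + 37/48 = 37/48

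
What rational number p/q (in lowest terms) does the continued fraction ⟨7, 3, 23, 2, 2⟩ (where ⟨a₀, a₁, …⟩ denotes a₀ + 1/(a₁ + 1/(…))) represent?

2609/356

Start with 2.
2 + 1/(2/1) = 2 + 1/2 = 5/2
23 + 1/(5/2) = 23 + 2/5 = 117/5
3 + 1/(117/5) = 3 + 5/117 = 356/117
7 + 1/(356/117) = 7 + 117/356 = 2609/356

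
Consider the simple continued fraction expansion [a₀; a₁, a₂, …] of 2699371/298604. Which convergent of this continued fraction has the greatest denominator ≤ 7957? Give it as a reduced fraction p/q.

a_0 = 9: 9/1  (≤ bound)
a_1 = 25: 226/25  (≤ bound)
a_2 = 52: 11761/1301  (≤ bound)
a_3 = 8: 94314/10433  (> 7957, stop)

11761/1301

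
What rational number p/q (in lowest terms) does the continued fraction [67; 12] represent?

Use the convergent recurrence hₖ = aₖ·hₖ₋₁ + hₖ₋₂ (and likewise for the denominators kₖ):
a_0 = 67: 67/1
a_1 = 12: 805/12

805/12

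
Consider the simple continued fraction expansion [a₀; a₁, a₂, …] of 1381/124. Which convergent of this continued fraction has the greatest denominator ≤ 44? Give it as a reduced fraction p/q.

List convergents until the denominator exceeds the bound:
a_0 = 11: 11/1  (≤ bound)
a_1 = 7: 78/7  (≤ bound)
a_2 = 3: 245/22  (≤ bound)
a_3 = 2: 568/51  (> 44, stop)

245/22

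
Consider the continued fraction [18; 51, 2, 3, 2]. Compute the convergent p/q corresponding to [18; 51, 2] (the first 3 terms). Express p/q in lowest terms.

Work from the innermost term outward:
Start with 2.
51 + 1/(2/1) = 51 + 1/2 = 103/2
18 + 1/(103/2) = 18 + 2/103 = 1856/103

1856/103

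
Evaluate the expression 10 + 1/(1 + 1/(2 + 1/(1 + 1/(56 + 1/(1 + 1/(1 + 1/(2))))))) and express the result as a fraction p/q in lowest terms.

Use the convergent recurrence hₖ = aₖ·hₖ₋₁ + hₖ₋₂ (and likewise for the denominators kₖ):
a_0 = 10: 10/1
a_1 = 1: 11/1
a_2 = 2: 32/3
a_3 = 1: 43/4
a_4 = 56: 2440/227
a_5 = 1: 2483/231
a_6 = 1: 4923/458
a_7 = 2: 12329/1147

12329/1147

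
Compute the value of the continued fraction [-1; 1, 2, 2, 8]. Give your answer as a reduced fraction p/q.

-17/59

a_0 = -1: -1/1
a_1 = 1: 0/1
a_2 = 2: -1/3
a_3 = 2: -2/7
a_4 = 8: -17/59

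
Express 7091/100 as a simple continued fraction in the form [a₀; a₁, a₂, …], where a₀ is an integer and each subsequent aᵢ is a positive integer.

[70; 1, 10, 9]

7091 = 70·100 + 91, so a_0 = 70
100 = 1·91 + 9, so a_1 = 1
91 = 10·9 + 1, so a_2 = 10
9 = 9·1 + 0, so a_3 = 9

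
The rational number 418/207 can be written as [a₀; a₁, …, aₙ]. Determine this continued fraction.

418 = 2·207 + 4, so a_0 = 2
207 = 51·4 + 3, so a_1 = 51
4 = 1·3 + 1, so a_2 = 1
3 = 3·1 + 0, so a_3 = 3

[2; 51, 1, 3]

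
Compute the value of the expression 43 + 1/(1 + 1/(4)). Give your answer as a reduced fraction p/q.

219/5

Start with 4.
1 + 1/(4/1) = 1 + 1/4 = 5/4
43 + 1/(5/4) = 43 + 4/5 = 219/5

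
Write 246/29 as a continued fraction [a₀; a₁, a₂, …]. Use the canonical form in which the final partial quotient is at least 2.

[8; 2, 14]

Run the Euclidean algorithm, recording each quotient:
246 ÷ 29 → quotient 8, remainder 14
29 ÷ 14 → quotient 2, remainder 1
14 ÷ 1 → quotient 14, remainder 0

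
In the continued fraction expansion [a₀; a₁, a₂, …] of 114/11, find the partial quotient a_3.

Repeatedly divide and take the remainder:
⌊114/11⌋ = 10, remainder 4
⌊11/4⌋ = 2, remainder 3
⌊4/3⌋ = 1, remainder 1
⌊3/1⌋ = 3, remainder 0

3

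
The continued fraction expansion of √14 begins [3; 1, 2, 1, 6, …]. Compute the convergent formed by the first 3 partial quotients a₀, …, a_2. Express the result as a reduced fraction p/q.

11/3

Work from the innermost term outward:
Start with 2.
1 + 1/(2/1) = 1 + 1/2 = 3/2
3 + 1/(3/2) = 3 + 2/3 = 11/3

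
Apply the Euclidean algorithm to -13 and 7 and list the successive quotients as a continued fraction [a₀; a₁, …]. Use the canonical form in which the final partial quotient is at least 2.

[-2; 7]

-13 = -2·7 + 1, so a_0 = -2
7 = 7·1 + 0, so a_1 = 7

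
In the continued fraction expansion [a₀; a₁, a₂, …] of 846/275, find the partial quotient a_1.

13

846 ÷ 275 → quotient 3, remainder 21
275 ÷ 21 → quotient 13, remainder 2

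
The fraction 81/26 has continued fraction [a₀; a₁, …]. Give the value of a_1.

8

Repeatedly divide and take the remainder:
⌊81/26⌋ = 3, remainder 3
⌊26/3⌋ = 8, remainder 2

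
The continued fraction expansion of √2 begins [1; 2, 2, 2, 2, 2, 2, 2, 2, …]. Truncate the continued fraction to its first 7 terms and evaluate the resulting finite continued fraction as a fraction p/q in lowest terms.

239/169

a_0 = 1: 1/1
a_1 = 2: 3/2
a_2 = 2: 7/5
a_3 = 2: 17/12
a_4 = 2: 41/29
a_5 = 2: 99/70
a_6 = 2: 239/169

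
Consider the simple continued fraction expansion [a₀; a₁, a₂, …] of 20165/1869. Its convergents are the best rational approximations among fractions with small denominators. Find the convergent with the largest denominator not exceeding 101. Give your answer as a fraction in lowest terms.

List convergents until the denominator exceeds the bound:
a_0 = 10: 10/1  (≤ bound)
a_1 = 1: 11/1  (≤ bound)
a_2 = 3: 43/4  (≤ bound)
a_3 = 1: 54/5  (≤ bound)
a_4 = 2: 151/14  (≤ bound)
a_5 = 1: 205/19  (≤ bound)
a_6 = 9: 1996/185  (> 101, stop)

205/19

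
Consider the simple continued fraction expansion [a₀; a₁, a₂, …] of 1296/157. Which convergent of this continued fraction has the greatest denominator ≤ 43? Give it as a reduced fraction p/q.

a_0 = 8: 8/1  (≤ bound)
a_1 = 3: 25/3  (≤ bound)
a_2 = 1: 33/4  (≤ bound)
a_3 = 12: 421/51  (> 43, stop)

33/4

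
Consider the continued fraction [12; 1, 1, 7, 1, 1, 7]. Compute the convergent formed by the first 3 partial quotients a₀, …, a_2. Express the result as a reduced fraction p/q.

25/2

Start with 1.
1 + 1/(1/1) = 1 + 1/1 = 2/1
12 + 1/(2/1) = 12 + 1/2 = 25/2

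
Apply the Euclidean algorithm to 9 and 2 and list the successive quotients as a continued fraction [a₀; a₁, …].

9 = 4·2 + 1, so a_0 = 4
2 = 2·1 + 0, so a_1 = 2

[4; 2]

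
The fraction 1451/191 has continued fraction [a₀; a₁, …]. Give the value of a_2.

1

Apply division with remainder until the remainder is 0:
⌊1451/191⌋ = 7, remainder 114
⌊191/114⌋ = 1, remainder 77
⌊114/77⌋ = 1, remainder 37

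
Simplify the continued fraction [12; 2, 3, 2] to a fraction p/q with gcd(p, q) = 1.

Work from the innermost term outward:
Start with 2.
3 + 1/(2/1) = 3 + 1/2 = 7/2
2 + 1/(7/2) = 2 + 2/7 = 16/7
12 + 1/(16/7) = 12 + 7/16 = 199/16

199/16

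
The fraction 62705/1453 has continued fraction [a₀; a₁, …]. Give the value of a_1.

Apply division with remainder until the remainder is 0:
⌊62705/1453⌋ = 43, remainder 226
⌊1453/226⌋ = 6, remainder 97

6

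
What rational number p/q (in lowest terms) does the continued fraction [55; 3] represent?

166/3

a_0 = 55: 55/1
a_1 = 3: 166/3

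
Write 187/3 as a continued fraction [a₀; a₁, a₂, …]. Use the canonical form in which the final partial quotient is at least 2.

[62; 3]

⌊187/3⌋ = 62, remainder 1
⌊3/1⌋ = 3, remainder 0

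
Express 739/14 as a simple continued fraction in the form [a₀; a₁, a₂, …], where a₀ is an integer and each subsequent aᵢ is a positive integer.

739 = 52·14 + 11, so a_0 = 52
14 = 1·11 + 3, so a_1 = 1
11 = 3·3 + 2, so a_2 = 3
3 = 1·2 + 1, so a_3 = 1
2 = 2·1 + 0, so a_4 = 2

[52; 1, 3, 1, 2]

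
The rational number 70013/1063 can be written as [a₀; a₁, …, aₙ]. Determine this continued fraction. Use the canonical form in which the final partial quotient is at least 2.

70013 = 65·1063 + 918, so a_0 = 65
1063 = 1·918 + 145, so a_1 = 1
918 = 6·145 + 48, so a_2 = 6
145 = 3·48 + 1, so a_3 = 3
48 = 48·1 + 0, so a_4 = 48

[65; 1, 6, 3, 48]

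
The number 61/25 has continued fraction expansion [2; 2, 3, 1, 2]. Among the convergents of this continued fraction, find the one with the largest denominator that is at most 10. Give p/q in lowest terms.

List convergents until the denominator exceeds the bound:
a_0 = 2: 2/1  (≤ bound)
a_1 = 2: 5/2  (≤ bound)
a_2 = 3: 17/7  (≤ bound)
a_3 = 1: 22/9  (≤ bound)
a_4 = 2: 61/25  (> 10, stop)

22/9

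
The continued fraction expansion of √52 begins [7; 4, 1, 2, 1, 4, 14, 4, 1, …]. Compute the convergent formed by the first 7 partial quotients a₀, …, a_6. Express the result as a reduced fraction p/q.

Start with 14.
4 + 1/(14/1) = 4 + 1/14 = 57/14
1 + 1/(57/14) = 1 + 14/57 = 71/57
2 + 1/(71/57) = 2 + 57/71 = 199/71
1 + 1/(199/71) = 1 + 71/199 = 270/199
4 + 1/(270/199) = 4 + 199/270 = 1279/270
7 + 1/(1279/270) = 7 + 270/1279 = 9223/1279

9223/1279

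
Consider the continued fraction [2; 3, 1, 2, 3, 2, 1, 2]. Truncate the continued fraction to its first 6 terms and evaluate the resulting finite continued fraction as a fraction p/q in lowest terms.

Work from the innermost term outward:
Start with 2.
3 + 1/(2/1) = 3 + 1/2 = 7/2
2 + 1/(7/2) = 2 + 2/7 = 16/7
1 + 1/(16/7) = 1 + 7/16 = 23/16
3 + 1/(23/16) = 3 + 16/23 = 85/23
2 + 1/(85/23) = 2 + 23/85 = 193/85

193/85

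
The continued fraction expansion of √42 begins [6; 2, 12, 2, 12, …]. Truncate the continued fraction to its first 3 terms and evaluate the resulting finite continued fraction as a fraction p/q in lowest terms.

162/25

Use the convergent recurrence hₖ = aₖ·hₖ₋₁ + hₖ₋₂ (and likewise for the denominators kₖ):
a_0 = 6: 6/1
a_1 = 2: 13/2
a_2 = 12: 162/25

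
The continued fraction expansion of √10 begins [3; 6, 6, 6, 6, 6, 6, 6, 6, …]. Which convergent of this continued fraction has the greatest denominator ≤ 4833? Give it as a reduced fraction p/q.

List convergents until the denominator exceeds the bound:
a_0 = 3: 3/1  (≤ bound)
a_1 = 6: 19/6  (≤ bound)
a_2 = 6: 117/37  (≤ bound)
a_3 = 6: 721/228  (≤ bound)
a_4 = 6: 4443/1405  (≤ bound)
a_5 = 6: 27379/8658  (> 4833, stop)

4443/1405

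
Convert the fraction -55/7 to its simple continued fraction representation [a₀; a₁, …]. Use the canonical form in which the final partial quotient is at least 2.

⌊-55/7⌋ = -8, remainder 1
⌊7/1⌋ = 7, remainder 0

[-8; 7]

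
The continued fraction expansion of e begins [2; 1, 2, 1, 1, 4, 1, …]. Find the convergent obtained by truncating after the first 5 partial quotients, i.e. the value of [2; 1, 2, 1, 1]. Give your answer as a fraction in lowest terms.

19/7

Collapse the nested fraction from the inside out:
Start with 1.
1 + 1/(1/1) = 1 + 1/1 = 2/1
2 + 1/(2/1) = 2 + 1/2 = 5/2
1 + 1/(5/2) = 1 + 2/5 = 7/5
2 + 1/(7/5) = 2 + 5/7 = 19/7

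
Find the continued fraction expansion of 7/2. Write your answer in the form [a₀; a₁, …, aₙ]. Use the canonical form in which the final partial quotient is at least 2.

[3; 2]

7 = 3·2 + 1, so a_0 = 3
2 = 2·1 + 0, so a_1 = 2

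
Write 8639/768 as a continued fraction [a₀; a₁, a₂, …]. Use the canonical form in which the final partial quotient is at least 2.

[11; 4, 47, 1, 3]

8639 ÷ 768 → quotient 11, remainder 191
768 ÷ 191 → quotient 4, remainder 4
191 ÷ 4 → quotient 47, remainder 3
4 ÷ 3 → quotient 1, remainder 1
3 ÷ 1 → quotient 3, remainder 0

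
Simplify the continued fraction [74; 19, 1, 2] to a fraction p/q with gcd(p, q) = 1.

Starting at the tail and folding back:
Start with 2.
1 + 1/(2/1) = 1 + 1/2 = 3/2
19 + 1/(3/2) = 19 + 2/3 = 59/3
74 + 1/(59/3) = 74 + 3/59 = 4369/59

4369/59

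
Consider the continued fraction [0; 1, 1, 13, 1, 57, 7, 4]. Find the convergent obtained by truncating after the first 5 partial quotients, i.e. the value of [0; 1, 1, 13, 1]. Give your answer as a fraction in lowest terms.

Start with 1.
13 + 1/(1/1) = 13 + 1/1 = 14/1
1 + 1/(14/1) = 1 + 1/14 = 15/14
1 + 1/(15/14) = 1 + 14/15 = 29/15
0 + 1/(29/15) = 0 + 15/29 = 15/29

15/29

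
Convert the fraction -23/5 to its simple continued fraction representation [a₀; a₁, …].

[-5; 2, 2]

-23 ÷ 5 → quotient -5, remainder 2
5 ÷ 2 → quotient 2, remainder 1
2 ÷ 1 → quotient 2, remainder 0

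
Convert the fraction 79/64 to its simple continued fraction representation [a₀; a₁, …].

Apply division with remainder until the remainder is 0:
79 = 1·64 + 15, so a_0 = 1
64 = 4·15 + 4, so a_1 = 4
15 = 3·4 + 3, so a_2 = 3
4 = 1·3 + 1, so a_3 = 1
3 = 3·1 + 0, so a_4 = 3

[1; 4, 3, 1, 3]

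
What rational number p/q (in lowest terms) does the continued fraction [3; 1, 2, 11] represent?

125/34

a_0 = 3: 3/1
a_1 = 1: 4/1
a_2 = 2: 11/3
a_3 = 11: 125/34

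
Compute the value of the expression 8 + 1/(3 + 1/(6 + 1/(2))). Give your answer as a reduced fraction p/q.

Start with 2.
6 + 1/(2/1) = 6 + 1/2 = 13/2
3 + 1/(13/2) = 3 + 2/13 = 41/13
8 + 1/(41/13) = 8 + 13/41 = 341/41

341/41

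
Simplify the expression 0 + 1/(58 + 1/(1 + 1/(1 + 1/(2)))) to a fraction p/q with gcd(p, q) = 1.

Start with 2.
1 + 1/(2/1) = 1 + 1/2 = 3/2
1 + 1/(3/2) = 1 + 2/3 = 5/3
58 + 1/(5/3) = 58 + 3/5 = 293/5
0 + 1/(293/5) = 0 + 5/293 = 5/293

5/293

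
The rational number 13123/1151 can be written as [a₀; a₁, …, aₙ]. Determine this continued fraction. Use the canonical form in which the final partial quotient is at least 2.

13123 = 11·1151 + 462, so a_0 = 11
1151 = 2·462 + 227, so a_1 = 2
462 = 2·227 + 8, so a_2 = 2
227 = 28·8 + 3, so a_3 = 28
8 = 2·3 + 2, so a_4 = 2
3 = 1·2 + 1, so a_5 = 1
2 = 2·1 + 0, so a_6 = 2

[11; 2, 2, 28, 2, 1, 2]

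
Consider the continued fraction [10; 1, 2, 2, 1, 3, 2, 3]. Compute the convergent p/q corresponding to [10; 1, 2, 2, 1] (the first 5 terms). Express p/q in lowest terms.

107/10

Start with 1.
2 + 1/(1/1) = 2 + 1/1 = 3/1
2 + 1/(3/1) = 2 + 1/3 = 7/3
1 + 1/(7/3) = 1 + 3/7 = 10/7
10 + 1/(10/7) = 10 + 7/10 = 107/10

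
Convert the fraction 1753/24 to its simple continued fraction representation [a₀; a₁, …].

1753 = 73·24 + 1, so a_0 = 73
24 = 24·1 + 0, so a_1 = 24

[73; 24]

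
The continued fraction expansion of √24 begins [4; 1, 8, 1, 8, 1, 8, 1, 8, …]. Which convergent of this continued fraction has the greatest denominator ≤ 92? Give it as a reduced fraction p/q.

436/89

List convergents until the denominator exceeds the bound:
a_0 = 4: 4/1  (≤ bound)
a_1 = 1: 5/1  (≤ bound)
a_2 = 8: 44/9  (≤ bound)
a_3 = 1: 49/10  (≤ bound)
a_4 = 8: 436/89  (≤ bound)
a_5 = 1: 485/99  (> 92, stop)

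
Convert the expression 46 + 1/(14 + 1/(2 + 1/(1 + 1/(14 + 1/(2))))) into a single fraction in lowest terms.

Start with 2.
14 + 1/(2/1) = 14 + 1/2 = 29/2
1 + 1/(29/2) = 1 + 2/29 = 31/29
2 + 1/(31/29) = 2 + 29/31 = 91/31
14 + 1/(91/31) = 14 + 31/91 = 1305/91
46 + 1/(1305/91) = 46 + 91/1305 = 60121/1305

60121/1305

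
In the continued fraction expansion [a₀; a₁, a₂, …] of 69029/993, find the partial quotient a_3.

⌊69029/993⌋ = 69, remainder 512
⌊993/512⌋ = 1, remainder 481
⌊512/481⌋ = 1, remainder 31
⌊481/31⌋ = 15, remainder 16

15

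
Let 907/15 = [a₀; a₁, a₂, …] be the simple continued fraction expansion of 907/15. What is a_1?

2

907 ÷ 15 → quotient 60, remainder 7
15 ÷ 7 → quotient 2, remainder 1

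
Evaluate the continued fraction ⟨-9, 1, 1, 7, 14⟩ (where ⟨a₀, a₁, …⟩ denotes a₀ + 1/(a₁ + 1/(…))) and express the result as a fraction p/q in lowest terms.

a_0 = -9: -9/1
a_1 = 1: -8/1
a_2 = 1: -17/2
a_3 = 7: -127/15
a_4 = 14: -1795/212

-1795/212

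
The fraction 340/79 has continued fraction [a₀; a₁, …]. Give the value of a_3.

2

340 ÷ 79 → quotient 4, remainder 24
79 ÷ 24 → quotient 3, remainder 7
24 ÷ 7 → quotient 3, remainder 3
7 ÷ 3 → quotient 2, remainder 1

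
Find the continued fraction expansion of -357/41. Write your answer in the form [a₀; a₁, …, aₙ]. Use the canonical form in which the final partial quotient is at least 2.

Repeatedly divide and take the remainder:
-357 ÷ 41 → quotient -9, remainder 12
41 ÷ 12 → quotient 3, remainder 5
12 ÷ 5 → quotient 2, remainder 2
5 ÷ 2 → quotient 2, remainder 1
2 ÷ 1 → quotient 2, remainder 0

[-9; 3, 2, 2, 2]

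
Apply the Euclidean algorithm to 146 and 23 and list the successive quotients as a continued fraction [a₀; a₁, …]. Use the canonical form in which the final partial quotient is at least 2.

⌊146/23⌋ = 6, remainder 8
⌊23/8⌋ = 2, remainder 7
⌊8/7⌋ = 1, remainder 1
⌊7/1⌋ = 7, remainder 0

[6; 2, 1, 7]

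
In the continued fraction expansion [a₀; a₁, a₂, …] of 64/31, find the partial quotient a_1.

64 = 2·31 + 2, so a_0 = 2
31 = 15·2 + 1, so a_1 = 15

15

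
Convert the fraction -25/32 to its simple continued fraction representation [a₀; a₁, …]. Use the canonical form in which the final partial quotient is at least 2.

[-1; 4, 1, 1, 3]

-25 = -1·32 + 7, so a_0 = -1
32 = 4·7 + 4, so a_1 = 4
7 = 1·4 + 3, so a_2 = 1
4 = 1·3 + 1, so a_3 = 1
3 = 3·1 + 0, so a_4 = 3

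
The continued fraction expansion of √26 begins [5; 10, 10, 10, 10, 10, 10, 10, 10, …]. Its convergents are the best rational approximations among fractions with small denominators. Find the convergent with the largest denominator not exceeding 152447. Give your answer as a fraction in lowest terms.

a_0 = 5: 5/1  (≤ bound)
a_1 = 10: 51/10  (≤ bound)
a_2 = 10: 515/101  (≤ bound)
a_3 = 10: 5201/1020  (≤ bound)
a_4 = 10: 52525/10301  (≤ bound)
a_5 = 10: 530451/104030  (≤ bound)
a_6 = 10: 5357035/1050601  (> 152447, stop)

530451/104030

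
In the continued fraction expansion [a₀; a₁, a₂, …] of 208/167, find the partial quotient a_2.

13

Apply division with remainder until the remainder is 0:
208 ÷ 167 → quotient 1, remainder 41
167 ÷ 41 → quotient 4, remainder 3
41 ÷ 3 → quotient 13, remainder 2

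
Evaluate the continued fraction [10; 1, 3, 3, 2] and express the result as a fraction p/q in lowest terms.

a_0 = 10: 10/1
a_1 = 1: 11/1
a_2 = 3: 43/4
a_3 = 3: 140/13
a_4 = 2: 323/30

323/30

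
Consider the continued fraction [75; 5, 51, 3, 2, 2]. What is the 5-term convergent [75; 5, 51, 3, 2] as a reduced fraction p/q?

Start with 2.
3 + 1/(2/1) = 3 + 1/2 = 7/2
51 + 1/(7/2) = 51 + 2/7 = 359/7
5 + 1/(359/7) = 5 + 7/359 = 1802/359
75 + 1/(1802/359) = 75 + 359/1802 = 135509/1802

135509/1802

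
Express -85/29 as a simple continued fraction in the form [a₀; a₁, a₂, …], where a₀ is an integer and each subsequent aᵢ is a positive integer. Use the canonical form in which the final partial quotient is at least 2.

-85 ÷ 29 → quotient -3, remainder 2
29 ÷ 2 → quotient 14, remainder 1
2 ÷ 1 → quotient 2, remainder 0

[-3; 14, 2]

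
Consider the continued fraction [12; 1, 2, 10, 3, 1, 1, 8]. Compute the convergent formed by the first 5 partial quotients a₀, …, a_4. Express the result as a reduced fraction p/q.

1217/96

Build up convergents one term at a time:
a_0 = 12: 12/1
a_1 = 1: 13/1
a_2 = 2: 38/3
a_3 = 10: 393/31
a_4 = 3: 1217/96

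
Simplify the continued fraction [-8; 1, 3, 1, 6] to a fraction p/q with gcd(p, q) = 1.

-245/34

Start with 6.
1 + 1/(6/1) = 1 + 1/6 = 7/6
3 + 1/(7/6) = 3 + 6/7 = 27/7
1 + 1/(27/7) = 1 + 7/27 = 34/27
-8 + 1/(34/27) = -8 + 27/34 = -245/34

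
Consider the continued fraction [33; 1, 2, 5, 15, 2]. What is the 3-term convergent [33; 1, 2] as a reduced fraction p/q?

101/3

a_0 = 33: 33/1
a_1 = 1: 34/1
a_2 = 2: 101/3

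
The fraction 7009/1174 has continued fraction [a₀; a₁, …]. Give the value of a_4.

7009 ÷ 1174 → quotient 5, remainder 1139
1174 ÷ 1139 → quotient 1, remainder 35
1139 ÷ 35 → quotient 32, remainder 19
35 ÷ 19 → quotient 1, remainder 16
19 ÷ 16 → quotient 1, remainder 3

1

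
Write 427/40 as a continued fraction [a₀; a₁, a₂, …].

[10; 1, 2, 13]

427 = 10·40 + 27, so a_0 = 10
40 = 1·27 + 13, so a_1 = 1
27 = 2·13 + 1, so a_2 = 2
13 = 13·1 + 0, so a_3 = 13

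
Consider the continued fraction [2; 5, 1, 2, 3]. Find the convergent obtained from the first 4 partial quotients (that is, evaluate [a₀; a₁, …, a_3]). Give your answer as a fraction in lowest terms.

a_0 = 2: 2/1
a_1 = 5: 11/5
a_2 = 1: 13/6
a_3 = 2: 37/17

37/17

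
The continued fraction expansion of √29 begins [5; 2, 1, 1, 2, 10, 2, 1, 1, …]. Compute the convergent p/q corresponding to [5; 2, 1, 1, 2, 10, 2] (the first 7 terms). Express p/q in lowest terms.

1524/283

Start with 2.
10 + 1/(2/1) = 10 + 1/2 = 21/2
2 + 1/(21/2) = 2 + 2/21 = 44/21
1 + 1/(44/21) = 1 + 21/44 = 65/44
1 + 1/(65/44) = 1 + 44/65 = 109/65
2 + 1/(109/65) = 2 + 65/109 = 283/109
5 + 1/(283/109) = 5 + 109/283 = 1524/283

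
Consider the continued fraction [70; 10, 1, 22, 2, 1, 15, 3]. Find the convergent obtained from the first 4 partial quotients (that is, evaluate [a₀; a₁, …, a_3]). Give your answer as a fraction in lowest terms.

Compute successive convergents:
a_0 = 70: 70/1
a_1 = 10: 701/10
a_2 = 1: 771/11
a_3 = 22: 17663/252

17663/252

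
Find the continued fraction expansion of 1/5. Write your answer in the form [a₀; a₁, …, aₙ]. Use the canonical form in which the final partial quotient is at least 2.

Repeatedly divide and take the remainder:
1 ÷ 5 → quotient 0, remainder 1
5 ÷ 1 → quotient 5, remainder 0

[0; 5]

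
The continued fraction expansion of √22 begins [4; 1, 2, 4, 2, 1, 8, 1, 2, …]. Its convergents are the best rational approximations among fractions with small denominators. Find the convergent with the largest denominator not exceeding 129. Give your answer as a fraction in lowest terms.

197/42

a_0 = 4: 4/1  (≤ bound)
a_1 = 1: 5/1  (≤ bound)
a_2 = 2: 14/3  (≤ bound)
a_3 = 4: 61/13  (≤ bound)
a_4 = 2: 136/29  (≤ bound)
a_5 = 1: 197/42  (≤ bound)
a_6 = 8: 1712/365  (> 129, stop)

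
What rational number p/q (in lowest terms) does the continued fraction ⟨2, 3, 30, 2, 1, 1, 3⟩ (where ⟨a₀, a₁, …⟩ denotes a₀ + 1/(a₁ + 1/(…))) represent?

Starting at the tail and folding back:
Start with 3.
1 + 1/(3/1) = 1 + 1/3 = 4/3
1 + 1/(4/3) = 1 + 3/4 = 7/4
2 + 1/(7/4) = 2 + 4/7 = 18/7
30 + 1/(18/7) = 30 + 7/18 = 547/18
3 + 1/(547/18) = 3 + 18/547 = 1659/547
2 + 1/(1659/547) = 2 + 547/1659 = 3865/1659

3865/1659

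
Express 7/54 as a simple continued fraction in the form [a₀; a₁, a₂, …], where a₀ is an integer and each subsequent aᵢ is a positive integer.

7 = 0·54 + 7, so a_0 = 0
54 = 7·7 + 5, so a_1 = 7
7 = 1·5 + 2, so a_2 = 1
5 = 2·2 + 1, so a_3 = 2
2 = 2·1 + 0, so a_4 = 2

[0; 7, 1, 2, 2]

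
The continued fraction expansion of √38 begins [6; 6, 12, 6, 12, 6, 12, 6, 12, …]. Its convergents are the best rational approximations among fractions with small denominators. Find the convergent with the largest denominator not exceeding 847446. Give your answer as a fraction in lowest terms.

2463306/399601

List convergents until the denominator exceeds the bound:
a_0 = 6: 6/1  (≤ bound)
a_1 = 6: 37/6  (≤ bound)
a_2 = 12: 450/73  (≤ bound)
a_3 = 6: 2737/444  (≤ bound)
a_4 = 12: 33294/5401  (≤ bound)
a_5 = 6: 202501/32850  (≤ bound)
a_6 = 12: 2463306/399601  (≤ bound)
a_7 = 6: 14982337/2430456  (> 847446, stop)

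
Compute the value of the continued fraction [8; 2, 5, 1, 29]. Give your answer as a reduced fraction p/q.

3283/388

Start with 29.
1 + 1/(29/1) = 1 + 1/29 = 30/29
5 + 1/(30/29) = 5 + 29/30 = 179/30
2 + 1/(179/30) = 2 + 30/179 = 388/179
8 + 1/(388/179) = 8 + 179/388 = 3283/388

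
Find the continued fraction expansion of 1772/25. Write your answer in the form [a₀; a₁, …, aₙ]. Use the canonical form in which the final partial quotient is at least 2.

[70; 1, 7, 3]

Apply division with remainder until the remainder is 0:
1772 = 70·25 + 22, so a_0 = 70
25 = 1·22 + 3, so a_1 = 1
22 = 7·3 + 1, so a_2 = 7
3 = 3·1 + 0, so a_3 = 3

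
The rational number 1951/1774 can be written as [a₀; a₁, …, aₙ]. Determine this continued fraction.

⌊1951/1774⌋ = 1, remainder 177
⌊1774/177⌋ = 10, remainder 4
⌊177/4⌋ = 44, remainder 1
⌊4/1⌋ = 4, remainder 0

[1; 10, 44, 4]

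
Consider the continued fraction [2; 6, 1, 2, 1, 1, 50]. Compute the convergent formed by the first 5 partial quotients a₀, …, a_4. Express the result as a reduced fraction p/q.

58/27

a_0 = 2: 2/1
a_1 = 6: 13/6
a_2 = 1: 15/7
a_3 = 2: 43/20
a_4 = 1: 58/27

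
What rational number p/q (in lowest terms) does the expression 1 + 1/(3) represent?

a_0 = 1: 1/1
a_1 = 3: 4/3

4/3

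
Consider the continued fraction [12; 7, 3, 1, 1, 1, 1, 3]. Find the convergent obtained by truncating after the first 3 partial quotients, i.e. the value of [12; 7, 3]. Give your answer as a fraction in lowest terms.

267/22

Work from the innermost term outward:
Start with 3.
7 + 1/(3/1) = 7 + 1/3 = 22/3
12 + 1/(22/3) = 12 + 3/22 = 267/22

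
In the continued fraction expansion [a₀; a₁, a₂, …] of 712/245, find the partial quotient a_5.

Apply division with remainder until the remainder is 0:
⌊712/245⌋ = 2, remainder 222
⌊245/222⌋ = 1, remainder 23
⌊222/23⌋ = 9, remainder 15
⌊23/15⌋ = 1, remainder 8
⌊15/8⌋ = 1, remainder 7
⌊8/7⌋ = 1, remainder 1

1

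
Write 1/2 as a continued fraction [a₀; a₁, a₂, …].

[0; 2]

Apply division with remainder until the remainder is 0:
1 ÷ 2 → quotient 0, remainder 1
2 ÷ 1 → quotient 2, remainder 0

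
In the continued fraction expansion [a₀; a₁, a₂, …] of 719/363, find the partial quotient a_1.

1

Run the Euclidean algorithm, recording each quotient:
719 = 1·363 + 356, so a_0 = 1
363 = 1·356 + 7, so a_1 = 1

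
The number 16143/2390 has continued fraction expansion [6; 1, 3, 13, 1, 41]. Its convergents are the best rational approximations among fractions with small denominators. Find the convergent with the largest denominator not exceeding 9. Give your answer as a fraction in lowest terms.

27/4

a_0 = 6: 6/1  (≤ bound)
a_1 = 1: 7/1  (≤ bound)
a_2 = 3: 27/4  (≤ bound)
a_3 = 13: 358/53  (> 9, stop)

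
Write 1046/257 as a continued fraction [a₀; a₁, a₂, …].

1046 ÷ 257 → quotient 4, remainder 18
257 ÷ 18 → quotient 14, remainder 5
18 ÷ 5 → quotient 3, remainder 3
5 ÷ 3 → quotient 1, remainder 2
3 ÷ 2 → quotient 1, remainder 1
2 ÷ 1 → quotient 2, remainder 0

[4; 14, 3, 1, 1, 2]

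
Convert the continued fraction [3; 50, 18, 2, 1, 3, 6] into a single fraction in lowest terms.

Use the convergent recurrence hₖ = aₖ·hₖ₋₁ + hₖ₋₂ (and likewise for the denominators kₖ):
a_0 = 3: 3/1
a_1 = 50: 151/50
a_2 = 18: 2721/901
a_3 = 2: 5593/1852
a_4 = 1: 8314/2753
a_5 = 3: 30535/10111
a_6 = 6: 191524/63419

191524/63419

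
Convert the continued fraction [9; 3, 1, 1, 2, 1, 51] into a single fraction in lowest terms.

a_0 = 9: 9/1
a_1 = 3: 28/3
a_2 = 1: 37/4
a_3 = 1: 65/7
a_4 = 2: 167/18
a_5 = 1: 232/25
a_6 = 51: 11999/1293

11999/1293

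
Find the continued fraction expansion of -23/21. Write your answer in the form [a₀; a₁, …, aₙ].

-23 ÷ 21 → quotient -2, remainder 19
21 ÷ 19 → quotient 1, remainder 2
19 ÷ 2 → quotient 9, remainder 1
2 ÷ 1 → quotient 2, remainder 0

[-2; 1, 9, 2]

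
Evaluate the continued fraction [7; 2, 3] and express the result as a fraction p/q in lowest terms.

a_0 = 7: 7/1
a_1 = 2: 15/2
a_2 = 3: 52/7

52/7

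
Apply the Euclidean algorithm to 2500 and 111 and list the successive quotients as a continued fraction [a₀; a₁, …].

2500 = 22·111 + 58, so a_0 = 22
111 = 1·58 + 53, so a_1 = 1
58 = 1·53 + 5, so a_2 = 1
53 = 10·5 + 3, so a_3 = 10
5 = 1·3 + 2, so a_4 = 1
3 = 1·2 + 1, so a_5 = 1
2 = 2·1 + 0, so a_6 = 2

[22; 1, 1, 10, 1, 1, 2]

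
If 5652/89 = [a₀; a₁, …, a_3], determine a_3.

⌊5652/89⌋ = 63, remainder 45
⌊89/45⌋ = 1, remainder 44
⌊45/44⌋ = 1, remainder 1
⌊44/1⌋ = 44, remainder 0

44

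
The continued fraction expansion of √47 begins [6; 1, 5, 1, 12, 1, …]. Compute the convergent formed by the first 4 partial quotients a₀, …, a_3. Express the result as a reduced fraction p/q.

48/7

Compute successive convergents:
a_0 = 6: 6/1
a_1 = 1: 7/1
a_2 = 5: 41/6
a_3 = 1: 48/7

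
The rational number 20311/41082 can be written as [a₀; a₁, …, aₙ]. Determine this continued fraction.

20311 ÷ 41082 → quotient 0, remainder 20311
41082 ÷ 20311 → quotient 2, remainder 460
20311 ÷ 460 → quotient 44, remainder 71
460 ÷ 71 → quotient 6, remainder 34
71 ÷ 34 → quotient 2, remainder 3
34 ÷ 3 → quotient 11, remainder 1
3 ÷ 1 → quotient 3, remainder 0

[0; 2, 44, 6, 2, 11, 3]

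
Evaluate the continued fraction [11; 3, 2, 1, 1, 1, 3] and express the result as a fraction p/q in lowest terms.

1107/98

a_0 = 11: 11/1
a_1 = 3: 34/3
a_2 = 2: 79/7
a_3 = 1: 113/10
a_4 = 1: 192/17
a_5 = 1: 305/27
a_6 = 3: 1107/98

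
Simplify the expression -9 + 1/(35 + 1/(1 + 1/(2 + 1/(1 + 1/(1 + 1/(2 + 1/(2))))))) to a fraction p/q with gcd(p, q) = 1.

-13781/1536

Compute successive convergents:
a_0 = -9: -9/1
a_1 = 35: -314/35
a_2 = 1: -323/36
a_3 = 2: -960/107
a_4 = 1: -1283/143
a_5 = 1: -2243/250
a_6 = 2: -5769/643
a_7 = 2: -13781/1536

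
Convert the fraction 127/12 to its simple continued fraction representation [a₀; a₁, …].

127 ÷ 12 → quotient 10, remainder 7
12 ÷ 7 → quotient 1, remainder 5
7 ÷ 5 → quotient 1, remainder 2
5 ÷ 2 → quotient 2, remainder 1
2 ÷ 1 → quotient 2, remainder 0

[10; 1, 1, 2, 2]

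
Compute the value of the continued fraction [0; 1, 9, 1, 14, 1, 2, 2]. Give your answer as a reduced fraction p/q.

1093/1203

Starting at the tail and folding back:
Start with 2.
2 + 1/(2/1) = 2 + 1/2 = 5/2
1 + 1/(5/2) = 1 + 2/5 = 7/5
14 + 1/(7/5) = 14 + 5/7 = 103/7
1 + 1/(103/7) = 1 + 7/103 = 110/103
9 + 1/(110/103) = 9 + 103/110 = 1093/110
1 + 1/(1093/110) = 1 + 110/1093 = 1203/1093
0 + 1/(1203/1093) = 0 + 1093/1203 = 1093/1203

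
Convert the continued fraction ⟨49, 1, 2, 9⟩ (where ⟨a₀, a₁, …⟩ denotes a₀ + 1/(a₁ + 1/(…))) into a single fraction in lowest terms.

1391/28

Collapse the nested fraction from the inside out:
Start with 9.
2 + 1/(9/1) = 2 + 1/9 = 19/9
1 + 1/(19/9) = 1 + 9/19 = 28/19
49 + 1/(28/19) = 49 + 19/28 = 1391/28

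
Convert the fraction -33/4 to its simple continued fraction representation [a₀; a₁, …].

-33 ÷ 4 → quotient -9, remainder 3
4 ÷ 3 → quotient 1, remainder 1
3 ÷ 1 → quotient 3, remainder 0

[-9; 1, 3]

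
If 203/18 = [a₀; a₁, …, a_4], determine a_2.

Apply division with remainder until the remainder is 0:
203 ÷ 18 → quotient 11, remainder 5
18 ÷ 5 → quotient 3, remainder 3
5 ÷ 3 → quotient 1, remainder 2

1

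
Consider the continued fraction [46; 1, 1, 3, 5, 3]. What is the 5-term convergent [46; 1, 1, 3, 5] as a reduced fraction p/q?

1723/37

Use the convergent recurrence hₖ = aₖ·hₖ₋₁ + hₖ₋₂ (and likewise for the denominators kₖ):
a_0 = 46: 46/1
a_1 = 1: 47/1
a_2 = 1: 93/2
a_3 = 3: 326/7
a_4 = 5: 1723/37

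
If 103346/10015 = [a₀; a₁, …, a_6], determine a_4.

⌊103346/10015⌋ = 10, remainder 3196
⌊10015/3196⌋ = 3, remainder 427
⌊3196/427⌋ = 7, remainder 207
⌊427/207⌋ = 2, remainder 13
⌊207/13⌋ = 15, remainder 12

15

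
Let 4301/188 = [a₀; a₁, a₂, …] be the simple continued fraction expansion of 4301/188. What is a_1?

4301 = 22·188 + 165, so a_0 = 22
188 = 1·165 + 23, so a_1 = 1

1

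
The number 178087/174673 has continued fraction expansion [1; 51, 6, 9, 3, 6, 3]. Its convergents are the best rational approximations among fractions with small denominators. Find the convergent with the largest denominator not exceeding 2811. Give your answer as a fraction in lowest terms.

a_0 = 1: 1/1  (≤ bound)
a_1 = 51: 52/51  (≤ bound)
a_2 = 6: 313/307  (≤ bound)
a_3 = 9: 2869/2814  (> 2811, stop)

313/307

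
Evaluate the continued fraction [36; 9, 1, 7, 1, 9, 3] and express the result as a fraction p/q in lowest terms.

98520/2729

Use the convergent recurrence hₖ = aₖ·hₖ₋₁ + hₖ₋₂ (and likewise for the denominators kₖ):
a_0 = 36: 36/1
a_1 = 9: 325/9
a_2 = 1: 361/10
a_3 = 7: 2852/79
a_4 = 1: 3213/89
a_5 = 9: 31769/880
a_6 = 3: 98520/2729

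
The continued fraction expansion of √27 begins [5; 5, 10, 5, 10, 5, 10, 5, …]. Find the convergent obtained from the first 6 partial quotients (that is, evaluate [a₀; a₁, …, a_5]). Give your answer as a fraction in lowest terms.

70226/13515

Work from the innermost term outward:
Start with 5.
10 + 1/(5/1) = 10 + 1/5 = 51/5
5 + 1/(51/5) = 5 + 5/51 = 260/51
10 + 1/(260/51) = 10 + 51/260 = 2651/260
5 + 1/(2651/260) = 5 + 260/2651 = 13515/2651
5 + 1/(13515/2651) = 5 + 2651/13515 = 70226/13515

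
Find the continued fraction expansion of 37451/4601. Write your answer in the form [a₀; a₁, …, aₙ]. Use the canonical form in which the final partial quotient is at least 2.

[8; 7, 6, 2, 3, 14]

37451 = 8·4601 + 643, so a_0 = 8
4601 = 7·643 + 100, so a_1 = 7
643 = 6·100 + 43, so a_2 = 6
100 = 2·43 + 14, so a_3 = 2
43 = 3·14 + 1, so a_4 = 3
14 = 14·1 + 0, so a_5 = 14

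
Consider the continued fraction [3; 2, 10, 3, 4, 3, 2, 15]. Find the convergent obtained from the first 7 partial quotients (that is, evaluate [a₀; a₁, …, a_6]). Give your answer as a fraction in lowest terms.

7291/2097

Compute successive convergents:
a_0 = 3: 3/1
a_1 = 2: 7/2
a_2 = 10: 73/21
a_3 = 3: 226/65
a_4 = 4: 977/281
a_5 = 3: 3157/908
a_6 = 2: 7291/2097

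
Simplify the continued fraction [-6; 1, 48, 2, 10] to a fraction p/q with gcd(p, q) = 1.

-5216/1039

a_0 = -6: -6/1
a_1 = 1: -5/1
a_2 = 48: -246/49
a_3 = 2: -497/99
a_4 = 10: -5216/1039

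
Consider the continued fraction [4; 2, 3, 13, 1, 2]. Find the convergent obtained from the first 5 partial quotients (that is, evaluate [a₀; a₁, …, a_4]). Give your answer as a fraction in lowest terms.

443/100

a_0 = 4: 4/1
a_1 = 2: 9/2
a_2 = 3: 31/7
a_3 = 13: 412/93
a_4 = 1: 443/100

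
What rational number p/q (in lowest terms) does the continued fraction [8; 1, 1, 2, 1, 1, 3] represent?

369/43

a_0 = 8: 8/1
a_1 = 1: 9/1
a_2 = 1: 17/2
a_3 = 2: 43/5
a_4 = 1: 60/7
a_5 = 1: 103/12
a_6 = 3: 369/43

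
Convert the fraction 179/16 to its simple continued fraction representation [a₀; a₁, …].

Apply division with remainder until the remainder is 0:
179 ÷ 16 → quotient 11, remainder 3
16 ÷ 3 → quotient 5, remainder 1
3 ÷ 1 → quotient 3, remainder 0

[11; 5, 3]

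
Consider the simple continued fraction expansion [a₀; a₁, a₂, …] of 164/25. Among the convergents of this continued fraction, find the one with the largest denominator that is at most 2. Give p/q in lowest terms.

a_0 = 6: 6/1  (≤ bound)
a_1 = 1: 7/1  (≤ bound)
a_2 = 1: 13/2  (≤ bound)
a_3 = 3: 46/7  (> 2, stop)

13/2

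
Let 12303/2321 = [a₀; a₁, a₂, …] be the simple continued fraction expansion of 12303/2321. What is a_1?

Repeatedly divide and take the remainder:
⌊12303/2321⌋ = 5, remainder 698
⌊2321/698⌋ = 3, remainder 227

3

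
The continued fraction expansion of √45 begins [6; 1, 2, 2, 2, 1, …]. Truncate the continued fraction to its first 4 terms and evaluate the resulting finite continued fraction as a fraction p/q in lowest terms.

Start with 2.
2 + 1/(2/1) = 2 + 1/2 = 5/2
1 + 1/(5/2) = 1 + 2/5 = 7/5
6 + 1/(7/5) = 6 + 5/7 = 47/7

47/7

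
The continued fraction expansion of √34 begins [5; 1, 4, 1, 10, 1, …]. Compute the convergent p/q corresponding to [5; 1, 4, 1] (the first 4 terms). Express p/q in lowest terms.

35/6

a_0 = 5: 5/1
a_1 = 1: 6/1
a_2 = 4: 29/5
a_3 = 1: 35/6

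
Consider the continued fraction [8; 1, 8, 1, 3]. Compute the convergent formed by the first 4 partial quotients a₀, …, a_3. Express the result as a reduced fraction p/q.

89/10

a_0 = 8: 8/1
a_1 = 1: 9/1
a_2 = 8: 80/9
a_3 = 1: 89/10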